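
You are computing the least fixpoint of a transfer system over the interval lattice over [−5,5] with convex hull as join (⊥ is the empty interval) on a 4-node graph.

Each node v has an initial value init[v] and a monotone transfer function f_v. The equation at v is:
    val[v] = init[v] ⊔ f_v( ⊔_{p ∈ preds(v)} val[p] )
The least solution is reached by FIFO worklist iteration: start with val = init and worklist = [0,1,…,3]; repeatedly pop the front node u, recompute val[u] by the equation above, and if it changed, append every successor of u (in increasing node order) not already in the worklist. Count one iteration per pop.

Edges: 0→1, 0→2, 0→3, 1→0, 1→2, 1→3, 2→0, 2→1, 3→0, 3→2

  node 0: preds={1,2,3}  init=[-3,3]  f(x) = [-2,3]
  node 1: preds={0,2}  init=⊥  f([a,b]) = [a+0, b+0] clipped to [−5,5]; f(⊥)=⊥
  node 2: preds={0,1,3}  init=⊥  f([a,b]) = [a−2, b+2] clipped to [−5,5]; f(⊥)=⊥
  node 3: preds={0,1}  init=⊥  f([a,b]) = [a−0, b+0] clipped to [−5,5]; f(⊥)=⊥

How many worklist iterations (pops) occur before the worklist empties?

Iteration log — 11 steps:
  step 1. node 0  ⊔preds=⊥  new=[-3,3]  stable
  step 2. node 1  ⊔preds=[-3,3]  new=[-3,3]  old=⊥  +wl: 0
  step 3. node 2  ⊔preds=[-3,3]  new=[-5,5]  old=⊥  +wl: 1
  step 4. node 3  ⊔preds=[-3,3]  new=[-3,3]  old=⊥  +wl: 2
  step 5. node 0  ⊔preds=[-5,5]  new=[-3,3]  stable
  step 6. node 1  ⊔preds=[-5,5]  new=[-5,5]  old=[-3,3]  +wl: 0,3
  step 7. node 2  ⊔preds=[-5,5]  new=[-5,5]  stable
  step 8. node 0  ⊔preds=[-5,5]  new=[-3,3]  stable
  step 9. node 3  ⊔preds=[-5,5]  new=[-5,5]  old=[-3,3]  +wl: 0,2
  step 10. node 0  ⊔preds=[-5,5]  new=[-3,3]  stable
  step 11. node 2  ⊔preds=[-5,5]  new=[-5,5]  stable

Least fixpoint reached:
  node 0: [-3,3]
  node 1: [-5,5]
  node 2: [-5,5]
  node 3: [-5,5]

11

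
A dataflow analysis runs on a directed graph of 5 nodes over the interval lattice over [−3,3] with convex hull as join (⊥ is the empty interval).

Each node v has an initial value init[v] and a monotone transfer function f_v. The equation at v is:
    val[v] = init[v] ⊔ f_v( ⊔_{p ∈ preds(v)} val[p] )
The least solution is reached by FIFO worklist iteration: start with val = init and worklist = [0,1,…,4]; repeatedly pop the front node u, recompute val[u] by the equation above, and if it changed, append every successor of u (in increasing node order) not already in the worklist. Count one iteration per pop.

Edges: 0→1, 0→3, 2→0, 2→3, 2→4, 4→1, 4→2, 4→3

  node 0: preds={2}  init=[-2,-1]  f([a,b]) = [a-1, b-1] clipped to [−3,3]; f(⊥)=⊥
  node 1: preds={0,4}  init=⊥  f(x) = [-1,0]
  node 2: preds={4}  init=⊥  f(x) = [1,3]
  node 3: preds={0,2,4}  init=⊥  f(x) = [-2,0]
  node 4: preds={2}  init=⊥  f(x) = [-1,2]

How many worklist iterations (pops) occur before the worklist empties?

Iteration log — 9 steps:
  step 1. node 0  ⊔preds=⊥  new=[-2,-1]  stable
  step 2. node 1  ⊔preds=[-2,-1]  new=[-1,0]  old=⊥  +wl: 
  step 3. node 2  ⊔preds=⊥  new=[1,3]  old=⊥  +wl: 0
  step 4. node 3  ⊔preds=[-2,3]  new=[-2,0]  old=⊥  +wl: 
  step 5. node 4  ⊔preds=[1,3]  new=[-1,2]  old=⊥  +wl: 1,2,3
  step 6. node 0  ⊔preds=[1,3]  new=[-2,2]  old=[-2,-1]  +wl: 
  step 7. node 1  ⊔preds=[-2,2]  new=[-1,0]  stable
  step 8. node 2  ⊔preds=[-1,2]  new=[1,3]  stable
  step 9. node 3  ⊔preds=[-2,3]  new=[-2,0]  stable

Least fixpoint reached:
  node 0: [-2,2]
  node 1: [-1,0]
  node 2: [1,3]
  node 3: [-2,0]
  node 4: [-1,2]

9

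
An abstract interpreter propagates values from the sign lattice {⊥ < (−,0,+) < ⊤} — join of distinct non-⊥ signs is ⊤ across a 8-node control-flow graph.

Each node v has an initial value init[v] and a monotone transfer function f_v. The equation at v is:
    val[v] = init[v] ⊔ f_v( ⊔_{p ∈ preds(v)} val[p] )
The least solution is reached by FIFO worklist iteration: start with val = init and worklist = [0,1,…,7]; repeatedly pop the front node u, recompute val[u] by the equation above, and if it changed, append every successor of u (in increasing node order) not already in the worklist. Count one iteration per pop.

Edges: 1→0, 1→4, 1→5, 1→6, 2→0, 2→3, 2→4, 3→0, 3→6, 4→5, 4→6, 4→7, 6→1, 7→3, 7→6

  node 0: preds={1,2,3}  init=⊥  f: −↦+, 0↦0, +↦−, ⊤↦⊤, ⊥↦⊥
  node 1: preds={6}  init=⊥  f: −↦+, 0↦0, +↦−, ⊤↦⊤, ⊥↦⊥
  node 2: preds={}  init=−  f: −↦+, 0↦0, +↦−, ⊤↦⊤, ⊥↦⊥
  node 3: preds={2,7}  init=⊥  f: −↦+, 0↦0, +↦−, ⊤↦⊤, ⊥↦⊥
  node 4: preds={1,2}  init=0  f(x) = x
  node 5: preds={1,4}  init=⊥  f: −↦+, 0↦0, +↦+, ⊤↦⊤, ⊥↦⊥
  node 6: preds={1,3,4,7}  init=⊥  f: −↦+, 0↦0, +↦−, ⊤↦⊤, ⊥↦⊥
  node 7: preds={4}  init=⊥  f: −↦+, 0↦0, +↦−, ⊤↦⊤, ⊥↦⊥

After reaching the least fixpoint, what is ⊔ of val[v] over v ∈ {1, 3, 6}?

Trace (15 dequeues):
  [1] u=0 | in − | out + | prev ⊥ | push {}
  [2] u=1 | in ⊥ | out ⊥ | ==
  [3] u=2 | in ⊥ | out − | ==
  [4] u=3 | in − | out + | prev ⊥ | push {0}
  [5] u=4 | in − | out ⊤ | prev 0 | push {}
  [6] u=5 | in ⊤ | out ⊤ | prev ⊥ | push {}
  [7] u=6 | in ⊤ | out ⊤ | prev ⊥ | push {1}
  [8] u=7 | in ⊤ | out ⊤ | prev ⊥ | push {3,6}
  [9] u=0 | in ⊤ | out ⊤ | prev + | push {}
  [10] u=1 | in ⊤ | out ⊤ | prev ⊥ | push {0,4,5}
  [11] u=3 | in ⊤ | out ⊤ | prev + | push {}
  [12] u=6 | in ⊤ | out ⊤ | ==
  [13] u=0 | in ⊤ | out ⊤ | ==
  [14] u=4 | in ⊤ | out ⊤ | ==
  [15] u=5 | in ⊤ | out ⊤ | ==

Converged values:
  [0] ⊤
  [1] ⊤
  [2] −
  [3] ⊤
  [4] ⊤
  [5] ⊤
  [6] ⊤
  [7] ⊤

⊤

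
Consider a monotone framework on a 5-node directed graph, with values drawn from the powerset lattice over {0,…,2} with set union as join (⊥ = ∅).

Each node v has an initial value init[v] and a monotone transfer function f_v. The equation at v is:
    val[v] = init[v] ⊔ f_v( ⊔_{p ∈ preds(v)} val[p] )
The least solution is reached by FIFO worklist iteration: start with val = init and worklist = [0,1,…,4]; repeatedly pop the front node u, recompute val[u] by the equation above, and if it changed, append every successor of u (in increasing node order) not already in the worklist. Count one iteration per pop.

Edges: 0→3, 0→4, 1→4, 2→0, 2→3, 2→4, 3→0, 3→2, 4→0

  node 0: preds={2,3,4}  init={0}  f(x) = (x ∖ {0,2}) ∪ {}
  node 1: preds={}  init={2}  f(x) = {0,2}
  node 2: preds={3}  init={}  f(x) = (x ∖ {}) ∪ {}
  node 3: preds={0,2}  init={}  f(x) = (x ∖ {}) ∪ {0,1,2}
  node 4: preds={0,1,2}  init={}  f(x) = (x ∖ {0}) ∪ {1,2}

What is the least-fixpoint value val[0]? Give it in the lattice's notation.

Worklist (10 pops):
  #1 pop 0: in={} → {0} (no change)
  #2 pop 1: in={} → {0,2} (was {2}); enqueue []
  #3 pop 2: in={} → {} (no change)
  #4 pop 3: in={0} → {0,1,2} (was {}); enqueue [0,2]
  #5 pop 4: in={0,2} → {1,2} (was {}); enqueue []
  #6 pop 0: in={0,1,2} → {0,1} (was {0}); enqueue [3,4]
  #7 pop 2: in={0,1,2} → {0,1,2} (was {}); enqueue [0]
  #8 pop 3: in={0,1,2} → {0,1,2} (no change)
  #9 pop 4: in={0,1,2} → {1,2} (no change)
  #10 pop 0: in={0,1,2} → {0,1} (no change)

Fixpoint:
  val[0] = {0,1}
  val[1] = {0,2}
  val[2] = {0,1,2}
  val[3] = {0,1,2}
  val[4] = {1,2}

{0,1}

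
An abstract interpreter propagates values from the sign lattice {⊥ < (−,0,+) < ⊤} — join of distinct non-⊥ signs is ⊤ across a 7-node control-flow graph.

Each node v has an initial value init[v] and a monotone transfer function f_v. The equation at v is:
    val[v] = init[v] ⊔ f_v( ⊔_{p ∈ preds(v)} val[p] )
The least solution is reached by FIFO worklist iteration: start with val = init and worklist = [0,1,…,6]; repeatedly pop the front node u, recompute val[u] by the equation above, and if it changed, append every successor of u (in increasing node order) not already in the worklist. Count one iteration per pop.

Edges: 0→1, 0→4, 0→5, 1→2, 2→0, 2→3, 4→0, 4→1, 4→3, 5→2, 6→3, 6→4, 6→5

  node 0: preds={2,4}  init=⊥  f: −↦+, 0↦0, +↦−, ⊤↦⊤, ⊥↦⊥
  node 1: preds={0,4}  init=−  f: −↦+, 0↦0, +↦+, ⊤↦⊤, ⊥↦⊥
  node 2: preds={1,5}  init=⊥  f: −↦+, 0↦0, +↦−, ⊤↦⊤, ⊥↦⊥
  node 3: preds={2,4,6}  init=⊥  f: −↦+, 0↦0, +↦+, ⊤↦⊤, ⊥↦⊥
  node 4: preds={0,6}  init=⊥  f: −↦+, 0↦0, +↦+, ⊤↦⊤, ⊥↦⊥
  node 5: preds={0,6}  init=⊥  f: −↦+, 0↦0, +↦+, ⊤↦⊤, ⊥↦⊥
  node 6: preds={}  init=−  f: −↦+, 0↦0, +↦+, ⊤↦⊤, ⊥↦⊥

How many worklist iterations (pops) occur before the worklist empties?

22

Trace (22 dequeues):
  [1] u=0 | in ⊥ | out ⊥ | ==
  [2] u=1 | in ⊥ | out − | ==
  [3] u=2 | in − | out + | prev ⊥ | push {0}
  [4] u=3 | in ⊤ | out ⊤ | prev ⊥ | push {}
  [5] u=4 | in − | out + | prev ⊥ | push {1,3}
  [6] u=5 | in − | out + | prev ⊥ | push {2}
  [7] u=6 | in ⊥ | out − | ==
  [8] u=0 | in + | out − | prev ⊥ | push {4,5}
  [9] u=1 | in ⊤ | out ⊤ | prev − | push {}
  [10] u=3 | in ⊤ | out ⊤ | ==
  [11] u=2 | in ⊤ | out ⊤ | prev + | push {0,3}
  [12] u=4 | in − | out + | ==
  [13] u=5 | in − | out + | ==
  [14] u=0 | in ⊤ | out ⊤ | prev − | push {1,4,5}
  [15] u=3 | in ⊤ | out ⊤ | ==
  [16] u=1 | in ⊤ | out ⊤ | ==
  [17] u=4 | in ⊤ | out ⊤ | prev + | push {0,1,3}
  [18] u=5 | in ⊤ | out ⊤ | prev + | push {2}
  [19] u=0 | in ⊤ | out ⊤ | ==
  [20] u=1 | in ⊤ | out ⊤ | ==
  [21] u=3 | in ⊤ | out ⊤ | ==
  [22] u=2 | in ⊤ | out ⊤ | ==

Converged values:
  [0] ⊤
  [1] ⊤
  [2] ⊤
  [3] ⊤
  [4] ⊤
  [5] ⊤
  [6] −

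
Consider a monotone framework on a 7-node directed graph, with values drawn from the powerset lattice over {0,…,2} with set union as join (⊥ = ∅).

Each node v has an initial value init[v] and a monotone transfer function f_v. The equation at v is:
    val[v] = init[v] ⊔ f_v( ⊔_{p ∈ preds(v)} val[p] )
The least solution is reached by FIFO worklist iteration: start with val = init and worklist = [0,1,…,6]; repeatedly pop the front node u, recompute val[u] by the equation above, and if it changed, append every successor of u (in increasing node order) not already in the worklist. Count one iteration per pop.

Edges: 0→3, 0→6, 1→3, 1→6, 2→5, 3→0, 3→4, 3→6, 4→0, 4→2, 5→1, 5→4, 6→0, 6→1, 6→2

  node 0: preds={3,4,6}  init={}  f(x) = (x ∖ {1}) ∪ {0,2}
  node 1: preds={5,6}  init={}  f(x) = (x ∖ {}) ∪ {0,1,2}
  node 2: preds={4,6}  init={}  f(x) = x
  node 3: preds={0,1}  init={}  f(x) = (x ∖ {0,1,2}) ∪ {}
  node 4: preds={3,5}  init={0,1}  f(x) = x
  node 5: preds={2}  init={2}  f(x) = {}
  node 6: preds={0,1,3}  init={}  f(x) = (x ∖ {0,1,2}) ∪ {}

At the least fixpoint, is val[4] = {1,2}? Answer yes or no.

Worklist (10 pops):
  #1 pop 0: in={0,1} → {0,2} (was {}); enqueue []
  #2 pop 1: in={2} → {0,1,2} (was {}); enqueue []
  #3 pop 2: in={0,1} → {0,1} (was {}); enqueue []
  #4 pop 3: in={0,1,2} → {} (no change)
  #5 pop 4: in={2} → {0,1,2} (was {0,1}); enqueue [0,2]
  #6 pop 5: in={0,1} → {2} (no change)
  #7 pop 6: in={0,1,2} → {} (no change)
  #8 pop 0: in={0,1,2} → {0,2} (no change)
  #9 pop 2: in={0,1,2} → {0,1,2} (was {0,1}); enqueue [5]
  #10 pop 5: in={0,1,2} → {2} (no change)

Fixpoint:
  val[0] = {0,2}
  val[1] = {0,1,2}
  val[2] = {0,1,2}
  val[3] = {}
  val[4] = {0,1,2}
  val[5] = {2}
  val[6] = {}

no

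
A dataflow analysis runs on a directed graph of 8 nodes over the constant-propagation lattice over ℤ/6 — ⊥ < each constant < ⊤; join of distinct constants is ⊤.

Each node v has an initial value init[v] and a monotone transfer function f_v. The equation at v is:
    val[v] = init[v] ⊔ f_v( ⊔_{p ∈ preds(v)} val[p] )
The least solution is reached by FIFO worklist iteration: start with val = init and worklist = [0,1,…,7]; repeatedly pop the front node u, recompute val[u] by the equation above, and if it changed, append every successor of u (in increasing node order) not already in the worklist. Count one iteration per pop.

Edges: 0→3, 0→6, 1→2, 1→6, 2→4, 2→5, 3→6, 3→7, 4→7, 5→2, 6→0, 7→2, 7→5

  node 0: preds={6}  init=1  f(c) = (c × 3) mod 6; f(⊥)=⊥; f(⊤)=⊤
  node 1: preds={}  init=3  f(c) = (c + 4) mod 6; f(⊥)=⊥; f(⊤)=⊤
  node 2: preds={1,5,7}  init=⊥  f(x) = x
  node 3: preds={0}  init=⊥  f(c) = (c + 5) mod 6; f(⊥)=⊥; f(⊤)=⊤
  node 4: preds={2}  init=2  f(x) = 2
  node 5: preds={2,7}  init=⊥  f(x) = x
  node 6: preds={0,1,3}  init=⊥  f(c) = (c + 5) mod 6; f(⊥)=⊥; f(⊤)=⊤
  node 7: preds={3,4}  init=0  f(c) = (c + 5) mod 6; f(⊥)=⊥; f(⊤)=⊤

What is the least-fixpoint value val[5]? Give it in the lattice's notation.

Worklist (14 pops):
  #1 pop 0: in=⊥ → 1 (no change)
  #2 pop 1: in=⊥ → 3 (no change)
  #3 pop 2: in=⊤ → ⊤ (was ⊥); enqueue []
  #4 pop 3: in=1 → 0 (was ⊥); enqueue []
  #5 pop 4: in=⊤ → 2 (no change)
  #6 pop 5: in=⊤ → ⊤ (was ⊥); enqueue [2]
  #7 pop 6: in=⊤ → ⊤ (was ⊥); enqueue [0]
  #8 pop 7: in=⊤ → ⊤ (was 0); enqueue [5]
  #9 pop 2: in=⊤ → ⊤ (no change)
  #10 pop 0: in=⊤ → ⊤ (was 1); enqueue [3,6]
  #11 pop 5: in=⊤ → ⊤ (no change)
  #12 pop 3: in=⊤ → ⊤ (was 0); enqueue [7]
  #13 pop 6: in=⊤ → ⊤ (no change)
  #14 pop 7: in=⊤ → ⊤ (no change)

Fixpoint:
  val[0] = ⊤
  val[1] = 3
  val[2] = ⊤
  val[3] = ⊤
  val[4] = 2
  val[5] = ⊤
  val[6] = ⊤
  val[7] = ⊤

⊤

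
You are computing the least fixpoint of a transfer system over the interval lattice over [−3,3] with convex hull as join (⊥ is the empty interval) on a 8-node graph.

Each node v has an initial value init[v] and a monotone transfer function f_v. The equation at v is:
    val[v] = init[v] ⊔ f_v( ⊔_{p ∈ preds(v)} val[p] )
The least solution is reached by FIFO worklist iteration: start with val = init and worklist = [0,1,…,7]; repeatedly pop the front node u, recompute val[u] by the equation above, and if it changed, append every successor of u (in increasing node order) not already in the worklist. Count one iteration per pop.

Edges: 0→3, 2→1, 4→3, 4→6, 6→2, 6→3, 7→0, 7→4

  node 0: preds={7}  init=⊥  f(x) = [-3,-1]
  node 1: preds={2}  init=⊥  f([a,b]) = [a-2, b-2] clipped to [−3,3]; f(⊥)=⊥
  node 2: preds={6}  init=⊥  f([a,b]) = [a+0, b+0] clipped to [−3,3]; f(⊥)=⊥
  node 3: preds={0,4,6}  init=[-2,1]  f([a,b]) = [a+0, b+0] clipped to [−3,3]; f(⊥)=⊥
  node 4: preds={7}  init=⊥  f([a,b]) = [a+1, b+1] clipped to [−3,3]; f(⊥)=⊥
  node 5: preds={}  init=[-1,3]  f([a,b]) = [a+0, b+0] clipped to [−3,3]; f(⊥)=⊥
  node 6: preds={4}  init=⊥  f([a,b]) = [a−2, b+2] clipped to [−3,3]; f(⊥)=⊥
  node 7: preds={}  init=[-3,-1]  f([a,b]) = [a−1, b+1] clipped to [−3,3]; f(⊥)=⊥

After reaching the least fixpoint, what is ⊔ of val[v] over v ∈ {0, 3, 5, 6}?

[-3,3]

Worklist (11 pops):
  #1 pop 0: in=[-3,-1] → [-3,-1] (was ⊥); enqueue []
  #2 pop 1: in=⊥ → ⊥ (no change)
  #3 pop 2: in=⊥ → ⊥ (no change)
  #4 pop 3: in=[-3,-1] → [-3,1] (was [-2,1]); enqueue []
  #5 pop 4: in=[-3,-1] → [-2,0] (was ⊥); enqueue [3]
  #6 pop 5: in=⊥ → [-1,3] (no change)
  #7 pop 6: in=[-2,0] → [-3,2] (was ⊥); enqueue [2]
  #8 pop 7: in=⊥ → [-3,-1] (no change)
  #9 pop 3: in=[-3,2] → [-3,2] (was [-3,1]); enqueue []
  #10 pop 2: in=[-3,2] → [-3,2] (was ⊥); enqueue [1]
  #11 pop 1: in=[-3,2] → [-3,0] (was ⊥); enqueue []

Fixpoint:
  val[0] = [-3,-1]
  val[1] = [-3,0]
  val[2] = [-3,2]
  val[3] = [-3,2]
  val[4] = [-2,0]
  val[5] = [-1,3]
  val[6] = [-3,2]
  val[7] = [-3,-1]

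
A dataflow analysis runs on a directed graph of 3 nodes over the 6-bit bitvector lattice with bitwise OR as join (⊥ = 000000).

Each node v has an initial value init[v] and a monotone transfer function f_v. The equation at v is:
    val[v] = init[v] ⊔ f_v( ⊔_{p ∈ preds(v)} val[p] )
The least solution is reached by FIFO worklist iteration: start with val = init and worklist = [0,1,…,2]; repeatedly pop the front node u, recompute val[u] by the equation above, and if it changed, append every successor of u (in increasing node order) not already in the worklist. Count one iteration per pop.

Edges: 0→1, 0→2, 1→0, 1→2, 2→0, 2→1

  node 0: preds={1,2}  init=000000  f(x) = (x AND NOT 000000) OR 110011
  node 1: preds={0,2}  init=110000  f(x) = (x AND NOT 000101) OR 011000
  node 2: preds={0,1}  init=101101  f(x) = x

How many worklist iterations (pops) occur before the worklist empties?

Worklist (5 pops):
  #1 pop 0: in=111101 → 111111 (was 000000); enqueue []
  #2 pop 1: in=111111 → 111010 (was 110000); enqueue [0]
  #3 pop 2: in=111111 → 111111 (was 101101); enqueue [1]
  #4 pop 0: in=111111 → 111111 (no change)
  #5 pop 1: in=111111 → 111010 (no change)

Fixpoint:
  val[0] = 111111
  val[1] = 111010
  val[2] = 111111

5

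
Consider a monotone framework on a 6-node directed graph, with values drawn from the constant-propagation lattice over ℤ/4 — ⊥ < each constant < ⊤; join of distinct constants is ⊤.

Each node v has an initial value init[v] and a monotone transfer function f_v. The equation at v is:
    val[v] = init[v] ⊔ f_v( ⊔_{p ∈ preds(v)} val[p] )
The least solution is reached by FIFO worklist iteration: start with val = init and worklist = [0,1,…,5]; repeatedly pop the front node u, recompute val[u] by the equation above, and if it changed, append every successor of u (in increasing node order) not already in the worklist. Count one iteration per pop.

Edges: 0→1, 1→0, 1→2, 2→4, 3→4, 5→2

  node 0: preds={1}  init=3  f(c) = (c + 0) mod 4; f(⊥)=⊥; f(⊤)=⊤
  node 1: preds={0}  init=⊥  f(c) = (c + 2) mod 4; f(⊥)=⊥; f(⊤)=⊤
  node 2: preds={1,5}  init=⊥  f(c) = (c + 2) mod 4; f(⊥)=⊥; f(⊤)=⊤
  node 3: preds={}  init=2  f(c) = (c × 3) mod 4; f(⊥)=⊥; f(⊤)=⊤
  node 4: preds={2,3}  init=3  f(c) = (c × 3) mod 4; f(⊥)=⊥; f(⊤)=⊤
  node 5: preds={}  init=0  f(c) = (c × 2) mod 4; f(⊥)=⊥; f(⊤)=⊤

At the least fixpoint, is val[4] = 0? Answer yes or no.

Iteration log — 10 steps:
  step 1. node 0  ⊔preds=⊥  new=3  stable
  step 2. node 1  ⊔preds=3  new=1  old=⊥  +wl: 0
  step 3. node 2  ⊔preds=⊤  new=⊤  old=⊥  +wl: 
  step 4. node 3  ⊔preds=⊥  new=2  stable
  step 5. node 4  ⊔preds=⊤  new=⊤  old=3  +wl: 
  step 6. node 5  ⊔preds=⊥  new=0  stable
  step 7. node 0  ⊔preds=1  new=⊤  old=3  +wl: 1
  step 8. node 1  ⊔preds=⊤  new=⊤  old=1  +wl: 0,2
  step 9. node 0  ⊔preds=⊤  new=⊤  stable
  step 10. node 2  ⊔preds=⊤  new=⊤  stable

Least fixpoint reached:
  node 0: ⊤
  node 1: ⊤
  node 2: ⊤
  node 3: 2
  node 4: ⊤
  node 5: 0

no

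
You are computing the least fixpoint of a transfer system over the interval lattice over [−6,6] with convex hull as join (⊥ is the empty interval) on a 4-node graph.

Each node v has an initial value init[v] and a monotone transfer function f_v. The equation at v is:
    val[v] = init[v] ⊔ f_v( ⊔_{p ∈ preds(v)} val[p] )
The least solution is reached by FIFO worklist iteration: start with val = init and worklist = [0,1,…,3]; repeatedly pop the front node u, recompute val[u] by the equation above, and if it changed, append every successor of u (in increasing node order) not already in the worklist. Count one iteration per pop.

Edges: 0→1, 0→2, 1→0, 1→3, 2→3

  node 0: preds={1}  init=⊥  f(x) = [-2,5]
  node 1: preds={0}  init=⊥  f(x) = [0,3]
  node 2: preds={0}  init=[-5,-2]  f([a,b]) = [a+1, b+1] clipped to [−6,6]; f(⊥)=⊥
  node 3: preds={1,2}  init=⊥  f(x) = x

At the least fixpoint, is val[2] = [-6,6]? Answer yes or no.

no

Worklist (5 pops):
  #1 pop 0: in=⊥ → [-2,5] (was ⊥); enqueue []
  #2 pop 1: in=[-2,5] → [0,3] (was ⊥); enqueue [0]
  #3 pop 2: in=[-2,5] → [-5,6] (was [-5,-2]); enqueue []
  #4 pop 3: in=[-5,6] → [-5,6] (was ⊥); enqueue []
  #5 pop 0: in=[0,3] → [-2,5] (no change)

Fixpoint:
  val[0] = [-2,5]
  val[1] = [0,3]
  val[2] = [-5,6]
  val[3] = [-5,6]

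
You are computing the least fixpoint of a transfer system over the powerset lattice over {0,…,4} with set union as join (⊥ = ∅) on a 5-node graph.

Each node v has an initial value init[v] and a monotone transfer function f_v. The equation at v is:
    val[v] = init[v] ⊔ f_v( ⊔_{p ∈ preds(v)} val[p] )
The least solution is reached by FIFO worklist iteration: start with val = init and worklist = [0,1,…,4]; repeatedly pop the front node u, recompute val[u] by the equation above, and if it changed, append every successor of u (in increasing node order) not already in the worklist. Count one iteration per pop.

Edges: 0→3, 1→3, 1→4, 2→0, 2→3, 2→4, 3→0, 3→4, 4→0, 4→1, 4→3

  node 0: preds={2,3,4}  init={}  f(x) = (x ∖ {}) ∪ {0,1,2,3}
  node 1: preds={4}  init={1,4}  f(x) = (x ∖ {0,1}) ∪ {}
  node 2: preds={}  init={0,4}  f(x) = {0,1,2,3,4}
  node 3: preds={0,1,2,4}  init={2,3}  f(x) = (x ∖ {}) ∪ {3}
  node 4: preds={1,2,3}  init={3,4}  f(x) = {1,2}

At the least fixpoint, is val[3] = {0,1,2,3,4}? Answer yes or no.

Worklist (9 pops):
  #1 pop 0: in={0,2,3,4} → {0,1,2,3,4} (was {}); enqueue []
  #2 pop 1: in={3,4} → {1,3,4} (was {1,4}); enqueue []
  #3 pop 2: in={} → {0,1,2,3,4} (was {0,4}); enqueue [0]
  #4 pop 3: in={0,1,2,3,4} → {0,1,2,3,4} (was {2,3}); enqueue []
  #5 pop 4: in={0,1,2,3,4} → {1,2,3,4} (was {3,4}); enqueue [1,3]
  #6 pop 0: in={0,1,2,3,4} → {0,1,2,3,4} (no change)
  #7 pop 1: in={1,2,3,4} → {1,2,3,4} (was {1,3,4}); enqueue [4]
  #8 pop 3: in={0,1,2,3,4} → {0,1,2,3,4} (no change)
  #9 pop 4: in={0,1,2,3,4} → {1,2,3,4} (no change)

Fixpoint:
  val[0] = {0,1,2,3,4}
  val[1] = {1,2,3,4}
  val[2] = {0,1,2,3,4}
  val[3] = {0,1,2,3,4}
  val[4] = {1,2,3,4}

yes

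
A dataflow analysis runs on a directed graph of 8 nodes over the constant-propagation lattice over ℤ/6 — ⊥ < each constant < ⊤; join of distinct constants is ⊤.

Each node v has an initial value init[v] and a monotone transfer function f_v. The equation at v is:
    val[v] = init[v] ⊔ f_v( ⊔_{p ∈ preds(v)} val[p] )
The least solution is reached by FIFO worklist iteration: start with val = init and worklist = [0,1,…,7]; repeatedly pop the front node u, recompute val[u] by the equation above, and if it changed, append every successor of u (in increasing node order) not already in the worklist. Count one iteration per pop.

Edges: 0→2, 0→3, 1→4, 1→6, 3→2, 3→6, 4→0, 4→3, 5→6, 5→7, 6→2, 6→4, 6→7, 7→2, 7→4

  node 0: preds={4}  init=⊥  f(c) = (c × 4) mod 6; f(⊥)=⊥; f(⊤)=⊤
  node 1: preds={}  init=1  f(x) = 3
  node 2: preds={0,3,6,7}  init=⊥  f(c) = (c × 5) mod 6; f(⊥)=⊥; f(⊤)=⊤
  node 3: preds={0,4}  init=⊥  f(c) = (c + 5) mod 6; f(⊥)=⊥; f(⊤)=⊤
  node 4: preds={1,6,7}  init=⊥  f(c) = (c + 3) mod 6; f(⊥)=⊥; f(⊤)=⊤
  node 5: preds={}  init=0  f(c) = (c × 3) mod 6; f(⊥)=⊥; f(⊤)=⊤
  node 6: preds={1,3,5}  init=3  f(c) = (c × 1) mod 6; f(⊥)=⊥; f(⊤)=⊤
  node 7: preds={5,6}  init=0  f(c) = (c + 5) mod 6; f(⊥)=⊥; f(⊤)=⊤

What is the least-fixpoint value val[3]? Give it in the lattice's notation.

⊤

Iteration log — 13 steps:
  step 1. node 0  ⊔preds=⊥  new=⊥  stable
  step 2. node 1  ⊔preds=⊥  new=⊤  old=1  +wl: 
  step 3. node 2  ⊔preds=⊤  new=⊤  old=⊥  +wl: 
  step 4. node 3  ⊔preds=⊥  new=⊥  stable
  step 5. node 4  ⊔preds=⊤  new=⊤  old=⊥  +wl: 0,3
  step 6. node 5  ⊔preds=⊥  new=0  stable
  step 7. node 6  ⊔preds=⊤  new=⊤  old=3  +wl: 2,4
  step 8. node 7  ⊔preds=⊤  new=⊤  old=0  +wl: 
  step 9. node 0  ⊔preds=⊤  new=⊤  old=⊥  +wl: 
  step 10. node 3  ⊔preds=⊤  new=⊤  old=⊥  +wl: 6
  step 11. node 2  ⊔preds=⊤  new=⊤  stable
  step 12. node 4  ⊔preds=⊤  new=⊤  stable
  step 13. node 6  ⊔preds=⊤  new=⊤  stable

Least fixpoint reached:
  node 0: ⊤
  node 1: ⊤
  node 2: ⊤
  node 3: ⊤
  node 4: ⊤
  node 5: 0
  node 6: ⊤
  node 7: ⊤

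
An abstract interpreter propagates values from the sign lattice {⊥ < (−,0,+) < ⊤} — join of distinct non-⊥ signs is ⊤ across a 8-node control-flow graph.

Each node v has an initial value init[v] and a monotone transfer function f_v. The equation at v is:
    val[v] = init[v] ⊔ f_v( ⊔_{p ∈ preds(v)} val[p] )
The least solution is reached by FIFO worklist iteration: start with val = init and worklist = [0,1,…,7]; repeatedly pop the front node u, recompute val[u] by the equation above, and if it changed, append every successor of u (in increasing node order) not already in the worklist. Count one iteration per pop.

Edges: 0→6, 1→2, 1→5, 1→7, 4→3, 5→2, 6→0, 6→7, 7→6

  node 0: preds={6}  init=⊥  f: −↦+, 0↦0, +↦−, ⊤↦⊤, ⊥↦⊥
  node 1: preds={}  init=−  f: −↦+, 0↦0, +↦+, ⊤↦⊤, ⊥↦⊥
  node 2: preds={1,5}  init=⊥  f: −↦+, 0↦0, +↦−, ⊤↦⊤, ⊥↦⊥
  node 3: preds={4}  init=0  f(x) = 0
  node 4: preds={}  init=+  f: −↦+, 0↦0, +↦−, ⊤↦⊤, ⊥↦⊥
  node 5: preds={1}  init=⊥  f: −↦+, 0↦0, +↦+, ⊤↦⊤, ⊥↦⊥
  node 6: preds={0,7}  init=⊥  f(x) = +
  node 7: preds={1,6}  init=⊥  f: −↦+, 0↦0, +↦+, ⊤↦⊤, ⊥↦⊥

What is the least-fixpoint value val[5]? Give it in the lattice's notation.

Iteration log — 11 steps:
  step 1. node 0  ⊔preds=⊥  new=⊥  stable
  step 2. node 1  ⊔preds=⊥  new=−  stable
  step 3. node 2  ⊔preds=−  new=+  old=⊥  +wl: 
  step 4. node 3  ⊔preds=+  new=0  stable
  step 5. node 4  ⊔preds=⊥  new=+  stable
  step 6. node 5  ⊔preds=−  new=+  old=⊥  +wl: 2
  step 7. node 6  ⊔preds=⊥  new=+  old=⊥  +wl: 0
  step 8. node 7  ⊔preds=⊤  new=⊤  old=⊥  +wl: 6
  step 9. node 2  ⊔preds=⊤  new=⊤  old=+  +wl: 
  step 10. node 0  ⊔preds=+  new=−  old=⊥  +wl: 
  step 11. node 6  ⊔preds=⊤  new=+  stable

Least fixpoint reached:
  node 0: −
  node 1: −
  node 2: ⊤
  node 3: 0
  node 4: +
  node 5: +
  node 6: +
  node 7: ⊤

+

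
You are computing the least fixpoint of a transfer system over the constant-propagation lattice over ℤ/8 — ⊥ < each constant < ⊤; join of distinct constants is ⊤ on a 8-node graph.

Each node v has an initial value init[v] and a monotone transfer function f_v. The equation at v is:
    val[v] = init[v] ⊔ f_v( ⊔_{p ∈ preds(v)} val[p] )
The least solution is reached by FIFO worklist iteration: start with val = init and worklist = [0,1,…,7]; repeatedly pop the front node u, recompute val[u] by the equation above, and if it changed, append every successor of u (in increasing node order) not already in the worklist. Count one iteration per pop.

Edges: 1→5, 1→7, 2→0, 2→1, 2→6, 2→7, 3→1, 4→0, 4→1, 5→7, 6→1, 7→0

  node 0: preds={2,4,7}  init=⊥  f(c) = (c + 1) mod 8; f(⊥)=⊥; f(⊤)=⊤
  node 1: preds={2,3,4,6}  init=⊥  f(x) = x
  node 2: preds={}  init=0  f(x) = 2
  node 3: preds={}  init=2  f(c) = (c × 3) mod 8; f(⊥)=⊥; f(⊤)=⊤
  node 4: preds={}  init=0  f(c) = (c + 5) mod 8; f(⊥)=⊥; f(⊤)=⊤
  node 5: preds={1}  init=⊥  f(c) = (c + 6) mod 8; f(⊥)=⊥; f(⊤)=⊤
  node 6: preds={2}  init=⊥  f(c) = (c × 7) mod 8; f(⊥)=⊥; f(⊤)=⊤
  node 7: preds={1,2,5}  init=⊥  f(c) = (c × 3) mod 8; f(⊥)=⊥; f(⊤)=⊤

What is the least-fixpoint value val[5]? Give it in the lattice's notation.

Trace (10 dequeues):
  [1] u=0 | in 0 | out 1 | prev ⊥ | push {}
  [2] u=1 | in ⊤ | out ⊤ | prev ⊥ | push {}
  [3] u=2 | in ⊥ | out ⊤ | prev 0 | push {0,1}
  [4] u=3 | in ⊥ | out 2 | ==
  [5] u=4 | in ⊥ | out 0 | ==
  [6] u=5 | in ⊤ | out ⊤ | prev ⊥ | push {}
  [7] u=6 | in ⊤ | out ⊤ | prev ⊥ | push {}
  [8] u=7 | in ⊤ | out ⊤ | prev ⊥ | push {}
  [9] u=0 | in ⊤ | out ⊤ | prev 1 | push {}
  [10] u=1 | in ⊤ | out ⊤ | ==

Converged values:
  [0] ⊤
  [1] ⊤
  [2] ⊤
  [3] 2
  [4] 0
  [5] ⊤
  [6] ⊤
  [7] ⊤

⊤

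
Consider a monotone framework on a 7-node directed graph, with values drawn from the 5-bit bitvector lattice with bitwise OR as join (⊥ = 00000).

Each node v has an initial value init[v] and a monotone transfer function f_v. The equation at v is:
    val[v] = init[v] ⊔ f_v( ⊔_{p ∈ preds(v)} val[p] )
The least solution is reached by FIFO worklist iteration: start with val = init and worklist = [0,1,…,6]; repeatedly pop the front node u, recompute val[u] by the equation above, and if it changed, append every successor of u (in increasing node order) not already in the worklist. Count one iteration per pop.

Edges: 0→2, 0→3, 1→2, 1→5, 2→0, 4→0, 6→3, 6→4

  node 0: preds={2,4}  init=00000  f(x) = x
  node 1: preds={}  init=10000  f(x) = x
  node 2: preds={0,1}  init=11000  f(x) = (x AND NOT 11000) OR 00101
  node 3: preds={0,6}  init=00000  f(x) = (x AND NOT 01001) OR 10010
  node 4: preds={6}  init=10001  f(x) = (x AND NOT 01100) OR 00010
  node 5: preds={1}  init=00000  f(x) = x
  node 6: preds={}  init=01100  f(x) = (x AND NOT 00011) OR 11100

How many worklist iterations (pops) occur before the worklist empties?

12

Iteration log — 12 steps:
  step 1. node 0  ⊔preds=11001  new=11001  old=00000  +wl: 
  step 2. node 1  ⊔preds=00000  new=10000  stable
  step 3. node 2  ⊔preds=11001  new=11101  old=11000  +wl: 0
  step 4. node 3  ⊔preds=11101  new=10110  old=00000  +wl: 
  step 5. node 4  ⊔preds=01100  new=10011  old=10001  +wl: 
  step 6. node 5  ⊔preds=10000  new=10000  old=00000  +wl: 
  step 7. node 6  ⊔preds=00000  new=11100  old=01100  +wl: 3,4
  step 8. node 0  ⊔preds=11111  new=11111  old=11001  +wl: 2
  step 9. node 3  ⊔preds=11111  new=10110  stable
  step 10. node 4  ⊔preds=11100  new=10011  stable
  step 11. node 2  ⊔preds=11111  new=11111  old=11101  +wl: 0
  step 12. node 0  ⊔preds=11111  new=11111  stable

Least fixpoint reached:
  node 0: 11111
  node 1: 10000
  node 2: 11111
  node 3: 10110
  node 4: 10011
  node 5: 10000
  node 6: 11100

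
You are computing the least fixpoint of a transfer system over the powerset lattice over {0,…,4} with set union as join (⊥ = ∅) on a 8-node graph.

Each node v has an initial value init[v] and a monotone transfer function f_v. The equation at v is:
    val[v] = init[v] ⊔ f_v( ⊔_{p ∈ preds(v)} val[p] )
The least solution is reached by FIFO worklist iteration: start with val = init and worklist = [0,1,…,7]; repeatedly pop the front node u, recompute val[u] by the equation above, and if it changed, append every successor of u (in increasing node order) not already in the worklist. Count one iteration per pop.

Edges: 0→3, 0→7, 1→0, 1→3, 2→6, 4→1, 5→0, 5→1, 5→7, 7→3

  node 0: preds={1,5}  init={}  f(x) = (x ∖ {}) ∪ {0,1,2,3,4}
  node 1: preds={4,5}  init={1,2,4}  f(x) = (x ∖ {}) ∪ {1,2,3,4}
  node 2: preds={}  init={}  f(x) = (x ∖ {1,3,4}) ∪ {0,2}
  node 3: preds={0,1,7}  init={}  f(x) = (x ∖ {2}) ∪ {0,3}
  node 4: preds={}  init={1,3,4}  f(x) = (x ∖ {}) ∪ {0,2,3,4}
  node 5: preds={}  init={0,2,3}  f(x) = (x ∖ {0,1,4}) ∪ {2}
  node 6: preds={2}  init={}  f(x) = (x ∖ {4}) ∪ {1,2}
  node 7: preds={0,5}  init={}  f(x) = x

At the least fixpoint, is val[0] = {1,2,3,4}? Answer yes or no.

Trace (11 dequeues):
  [1] u=0 | in {0,1,2,3,4} | out {0,1,2,3,4} | prev {} | push {}
  [2] u=1 | in {0,1,2,3,4} | out {0,1,2,3,4} | prev {1,2,4} | push {0}
  [3] u=2 | in {} | out {0,2} | prev {} | push {}
  [4] u=3 | in {0,1,2,3,4} | out {0,1,3,4} | prev {} | push {}
  [5] u=4 | in {} | out {0,1,2,3,4} | prev {1,3,4} | push {1}
  [6] u=5 | in {} | out {0,2,3} | ==
  [7] u=6 | in {0,2} | out {0,1,2} | prev {} | push {}
  [8] u=7 | in {0,1,2,3,4} | out {0,1,2,3,4} | prev {} | push {3}
  [9] u=0 | in {0,1,2,3,4} | out {0,1,2,3,4} | ==
  [10] u=1 | in {0,1,2,3,4} | out {0,1,2,3,4} | ==
  [11] u=3 | in {0,1,2,3,4} | out {0,1,3,4} | ==

Converged values:
  [0] {0,1,2,3,4}
  [1] {0,1,2,3,4}
  [2] {0,2}
  [3] {0,1,3,4}
  [4] {0,1,2,3,4}
  [5] {0,2,3}
  [6] {0,1,2}
  [7] {0,1,2,3,4}

no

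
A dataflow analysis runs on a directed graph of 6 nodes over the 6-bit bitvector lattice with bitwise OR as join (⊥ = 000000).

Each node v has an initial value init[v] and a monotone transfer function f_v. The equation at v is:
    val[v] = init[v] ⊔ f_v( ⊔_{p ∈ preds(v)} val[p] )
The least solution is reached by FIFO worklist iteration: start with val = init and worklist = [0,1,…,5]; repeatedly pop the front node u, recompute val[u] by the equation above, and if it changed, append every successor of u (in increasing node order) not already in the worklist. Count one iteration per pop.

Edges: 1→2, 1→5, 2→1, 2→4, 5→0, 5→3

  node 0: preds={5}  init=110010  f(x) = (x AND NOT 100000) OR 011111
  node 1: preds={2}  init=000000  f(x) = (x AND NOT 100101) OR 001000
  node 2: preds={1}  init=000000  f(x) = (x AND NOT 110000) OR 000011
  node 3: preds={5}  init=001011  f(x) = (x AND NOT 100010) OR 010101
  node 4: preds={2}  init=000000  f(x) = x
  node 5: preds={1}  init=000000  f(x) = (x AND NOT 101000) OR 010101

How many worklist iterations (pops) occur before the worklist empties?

13

Worklist (13 pops):
  #1 pop 0: in=000000 → 111111 (was 110010); enqueue []
  #2 pop 1: in=000000 → 001000 (was 000000); enqueue []
  #3 pop 2: in=001000 → 001011 (was 000000); enqueue [1]
  #4 pop 3: in=000000 → 011111 (was 001011); enqueue []
  #5 pop 4: in=001011 → 001011 (was 000000); enqueue []
  #6 pop 5: in=001000 → 010101 (was 000000); enqueue [0,3]
  #7 pop 1: in=001011 → 001010 (was 001000); enqueue [2,5]
  #8 pop 0: in=010101 → 111111 (no change)
  #9 pop 3: in=010101 → 011111 (no change)
  #10 pop 2: in=001010 → 001011 (no change)
  #11 pop 5: in=001010 → 010111 (was 010101); enqueue [0,3]
  #12 pop 0: in=010111 → 111111 (no change)
  #13 pop 3: in=010111 → 011111 (no change)

Fixpoint:
  val[0] = 111111
  val[1] = 001010
  val[2] = 001011
  val[3] = 011111
  val[4] = 001011
  val[5] = 010111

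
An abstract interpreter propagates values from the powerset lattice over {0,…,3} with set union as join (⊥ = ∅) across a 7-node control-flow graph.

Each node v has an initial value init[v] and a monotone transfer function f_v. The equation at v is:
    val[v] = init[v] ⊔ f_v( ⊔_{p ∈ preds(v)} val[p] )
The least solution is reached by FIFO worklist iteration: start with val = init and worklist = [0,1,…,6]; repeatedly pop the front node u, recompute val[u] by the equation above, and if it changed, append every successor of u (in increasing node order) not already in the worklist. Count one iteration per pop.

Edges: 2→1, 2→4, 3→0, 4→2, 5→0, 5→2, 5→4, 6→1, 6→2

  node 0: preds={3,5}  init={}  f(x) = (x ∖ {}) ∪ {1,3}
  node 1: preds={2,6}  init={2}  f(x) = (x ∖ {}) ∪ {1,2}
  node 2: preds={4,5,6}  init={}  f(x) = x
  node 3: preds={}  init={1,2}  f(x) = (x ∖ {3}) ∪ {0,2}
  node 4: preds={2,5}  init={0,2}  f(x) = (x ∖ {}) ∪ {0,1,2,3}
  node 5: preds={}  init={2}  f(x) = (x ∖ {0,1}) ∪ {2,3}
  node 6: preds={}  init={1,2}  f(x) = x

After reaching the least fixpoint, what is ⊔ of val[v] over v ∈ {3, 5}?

Iteration log — 12 steps:
  step 1. node 0  ⊔preds={1,2}  new={1,2,3}  old={}  +wl: 
  step 2. node 1  ⊔preds={1,2}  new={1,2}  old={2}  +wl: 
  step 3. node 2  ⊔preds={0,1,2}  new={0,1,2}  old={}  +wl: 1
  step 4. node 3  ⊔preds={}  new={0,1,2}  old={1,2}  +wl: 0
  step 5. node 4  ⊔preds={0,1,2}  new={0,1,2,3}  old={0,2}  +wl: 2
  step 6. node 5  ⊔preds={}  new={2,3}  old={2}  +wl: 4
  step 7. node 6  ⊔preds={}  new={1,2}  stable
  step 8. node 1  ⊔preds={0,1,2}  new={0,1,2}  old={1,2}  +wl: 
  step 9. node 0  ⊔preds={0,1,2,3}  new={0,1,2,3}  old={1,2,3}  +wl: 
  step 10. node 2  ⊔preds={0,1,2,3}  new={0,1,2,3}  old={0,1,2}  +wl: 1
  step 11. node 4  ⊔preds={0,1,2,3}  new={0,1,2,3}  stable
  step 12. node 1  ⊔preds={0,1,2,3}  new={0,1,2,3}  old={0,1,2}  +wl: 

Least fixpoint reached:
  node 0: {0,1,2,3}
  node 1: {0,1,2,3}
  node 2: {0,1,2,3}
  node 3: {0,1,2}
  node 4: {0,1,2,3}
  node 5: {2,3}
  node 6: {1,2}

{0,1,2,3}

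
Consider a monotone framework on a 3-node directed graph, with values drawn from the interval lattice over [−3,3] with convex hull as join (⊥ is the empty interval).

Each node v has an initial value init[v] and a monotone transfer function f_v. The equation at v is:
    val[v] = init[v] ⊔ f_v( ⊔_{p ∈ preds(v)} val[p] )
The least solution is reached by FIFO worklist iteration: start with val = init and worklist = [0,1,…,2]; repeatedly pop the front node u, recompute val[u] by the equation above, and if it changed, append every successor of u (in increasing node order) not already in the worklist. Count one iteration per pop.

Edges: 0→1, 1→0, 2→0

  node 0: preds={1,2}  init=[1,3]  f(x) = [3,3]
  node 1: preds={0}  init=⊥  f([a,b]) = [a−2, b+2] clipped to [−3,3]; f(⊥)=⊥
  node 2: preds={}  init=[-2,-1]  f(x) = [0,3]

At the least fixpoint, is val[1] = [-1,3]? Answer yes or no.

yes

Iteration log — 4 steps:
  step 1. node 0  ⊔preds=[-2,-1]  new=[1,3]  stable
  step 2. node 1  ⊔preds=[1,3]  new=[-1,3]  old=⊥  +wl: 0
  step 3. node 2  ⊔preds=⊥  new=[-2,3]  old=[-2,-1]  +wl: 
  step 4. node 0  ⊔preds=[-2,3]  new=[1,3]  stable

Least fixpoint reached:
  node 0: [1,3]
  node 1: [-1,3]
  node 2: [-2,3]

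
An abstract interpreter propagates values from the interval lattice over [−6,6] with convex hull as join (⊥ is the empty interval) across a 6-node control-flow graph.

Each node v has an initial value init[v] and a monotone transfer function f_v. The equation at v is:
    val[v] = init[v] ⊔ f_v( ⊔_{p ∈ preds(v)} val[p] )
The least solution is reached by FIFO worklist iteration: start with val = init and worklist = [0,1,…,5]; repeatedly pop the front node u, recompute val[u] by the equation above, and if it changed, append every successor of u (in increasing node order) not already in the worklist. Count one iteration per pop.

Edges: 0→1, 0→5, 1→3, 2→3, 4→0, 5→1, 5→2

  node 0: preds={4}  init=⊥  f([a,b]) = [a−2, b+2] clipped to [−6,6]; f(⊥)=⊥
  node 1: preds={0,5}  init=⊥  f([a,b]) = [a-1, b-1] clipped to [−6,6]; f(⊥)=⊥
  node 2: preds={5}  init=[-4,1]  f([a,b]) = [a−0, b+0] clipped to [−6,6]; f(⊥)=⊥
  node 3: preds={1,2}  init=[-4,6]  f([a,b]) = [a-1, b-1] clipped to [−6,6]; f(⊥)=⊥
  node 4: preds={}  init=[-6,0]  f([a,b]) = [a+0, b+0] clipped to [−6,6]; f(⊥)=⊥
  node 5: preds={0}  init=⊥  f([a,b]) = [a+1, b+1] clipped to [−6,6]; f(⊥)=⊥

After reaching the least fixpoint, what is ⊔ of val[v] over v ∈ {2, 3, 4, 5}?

[-6,6]

Trace (9 dequeues):
  [1] u=0 | in [-6,0] | out [-6,2] | prev ⊥ | push {}
  [2] u=1 | in [-6,2] | out [-6,1] | prev ⊥ | push {}
  [3] u=2 | in ⊥ | out [-4,1] | ==
  [4] u=3 | in [-6,1] | out [-6,6] | prev [-4,6] | push {}
  [5] u=4 | in ⊥ | out [-6,0] | ==
  [6] u=5 | in [-6,2] | out [-5,3] | prev ⊥ | push {1,2}
  [7] u=1 | in [-6,3] | out [-6,2] | prev [-6,1] | push {3}
  [8] u=2 | in [-5,3] | out [-5,3] | prev [-4,1] | push {}
  [9] u=3 | in [-6,3] | out [-6,6] | ==

Converged values:
  [0] [-6,2]
  [1] [-6,2]
  [2] [-5,3]
  [3] [-6,6]
  [4] [-6,0]
  [5] [-5,3]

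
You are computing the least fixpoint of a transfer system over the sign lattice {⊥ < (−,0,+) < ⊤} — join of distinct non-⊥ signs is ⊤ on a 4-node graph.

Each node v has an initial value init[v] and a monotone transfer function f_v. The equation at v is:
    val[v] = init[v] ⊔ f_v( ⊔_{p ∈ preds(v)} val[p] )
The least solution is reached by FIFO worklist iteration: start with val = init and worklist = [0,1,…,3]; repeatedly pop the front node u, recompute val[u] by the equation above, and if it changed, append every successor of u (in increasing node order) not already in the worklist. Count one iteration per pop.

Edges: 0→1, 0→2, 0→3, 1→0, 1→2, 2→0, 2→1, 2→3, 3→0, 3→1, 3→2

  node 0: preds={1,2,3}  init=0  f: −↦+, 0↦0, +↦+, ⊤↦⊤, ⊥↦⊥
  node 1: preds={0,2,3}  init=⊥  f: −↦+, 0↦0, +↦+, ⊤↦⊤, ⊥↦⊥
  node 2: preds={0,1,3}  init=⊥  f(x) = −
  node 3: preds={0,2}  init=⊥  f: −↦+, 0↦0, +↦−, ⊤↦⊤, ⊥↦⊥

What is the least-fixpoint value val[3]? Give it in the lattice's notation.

Worklist (9 pops):
  #1 pop 0: in=⊥ → 0 (no change)
  #2 pop 1: in=0 → 0 (was ⊥); enqueue [0]
  #3 pop 2: in=0 → − (was ⊥); enqueue [1]
  #4 pop 3: in=⊤ → ⊤ (was ⊥); enqueue [2]
  #5 pop 0: in=⊤ → ⊤ (was 0); enqueue [3]
  #6 pop 1: in=⊤ → ⊤ (was 0); enqueue [0]
  #7 pop 2: in=⊤ → − (no change)
  #8 pop 3: in=⊤ → ⊤ (no change)
  #9 pop 0: in=⊤ → ⊤ (no change)

Fixpoint:
  val[0] = ⊤
  val[1] = ⊤
  val[2] = −
  val[3] = ⊤

⊤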